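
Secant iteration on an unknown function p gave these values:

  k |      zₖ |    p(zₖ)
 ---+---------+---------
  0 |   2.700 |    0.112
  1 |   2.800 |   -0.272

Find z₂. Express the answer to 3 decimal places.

2.729

z₂ = 2.800 − (-0.272)·(2.800 − 2.700) / (-0.272 − 0.112)
   = 2.800 − (-0.02720)/(-0.38400) = 2.72917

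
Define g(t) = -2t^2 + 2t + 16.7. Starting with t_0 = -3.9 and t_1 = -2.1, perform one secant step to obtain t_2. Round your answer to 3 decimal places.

-2.363

g(-3.9) = -21.52000, g(-2.1) = 3.68000
t_2 = -2.10000 − 3.68000·(-2.10000 − (-3.90000)) / (3.68000 − (-21.52000)) = -2.10000 − (6.62400)/(25.20000) = -2.36286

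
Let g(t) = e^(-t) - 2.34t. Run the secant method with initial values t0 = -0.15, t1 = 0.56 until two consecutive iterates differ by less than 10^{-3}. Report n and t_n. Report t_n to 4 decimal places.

n = 4, t_n = 0.3126

g(-0.15) = 1.512834, g(0.56) = -0.739191
t2 = 0.560000 − (-0.739191)·(0.710000)/(-2.252025) = 0.326954;  |Δ| = 0.233046
g(0.326954) = -0.043955
t3 = 0.326954 − (-0.043955)·(-0.233046)/(0.695236) = 0.312220;  |Δ| = 0.014734
g(0.312220) = 0.001226
t4 = 0.312220 − 0.001226·(-0.014734)/(0.045181) = 0.312620;  |Δ| = 0.000400
|t4 − t3| = 0.000400 < 10^{-3}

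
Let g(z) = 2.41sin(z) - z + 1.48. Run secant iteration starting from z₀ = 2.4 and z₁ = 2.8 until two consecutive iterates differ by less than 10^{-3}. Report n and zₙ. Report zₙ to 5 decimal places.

n = 4, zₙ = 2.63961

g(2.4) = 0.7078663, g(2.8) = -0.5126786
z₂ = 2.8000000 − (-0.5126786)·(0.4000000)/(-1.2205448) = 2.6319837;  |Δ| = 0.1680163
g(2.6319837) = 0.0237009
z₃ = 2.6319837 − 0.0237009·(-0.1680163)/(0.5363794) = 2.6394078;  |Δ| = 0.0074241
g(2.6394078) = 0.0006259
z₄ = 2.6394078 − 0.0006259·(0.0074241)/(-0.0230750) = 2.6396092;  |Δ| = 0.0002014
|z₄ − z₃| = 0.0002014 < 10^{-3}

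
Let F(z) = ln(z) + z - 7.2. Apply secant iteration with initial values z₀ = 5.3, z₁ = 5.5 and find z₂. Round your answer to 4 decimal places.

5.4960

F(5.3) = -0.232293, F(5.5) = 0.004748
z₂ = 5.500000 − 0.004748·(5.500000 − 5.300000) / (0.004748 − (-0.232293)) = 5.500000 − (0.000950)/(0.237041) = 5.495994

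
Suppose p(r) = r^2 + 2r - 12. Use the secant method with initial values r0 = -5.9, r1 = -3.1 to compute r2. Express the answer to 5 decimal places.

-4.32714

p(-5.9) = 11.0100000, p(-3.1) = -8.5900000
r2 = -3.1000000 − (-8.5900000)·(-3.1000000 − (-5.9000000)) / (-8.5900000 − 11.0100000) = -3.1000000 − (-24.0520000)/(-19.6000000) = -4.3271429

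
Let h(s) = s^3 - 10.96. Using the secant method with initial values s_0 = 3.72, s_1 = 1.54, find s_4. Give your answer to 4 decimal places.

2.1960

h(3.72) = 40.518848, h(1.54) = -7.307736
s_2 = 1.540000 − (-7.307736)·(1.540000 − 3.720000) / (-7.307736 − 40.518848) = 1.540000 − (15.930864)/(-47.826584) = 1.873096
h(1.873096) = -4.388259
s_3 = 1.873096 − (-4.388259)·(1.873096 − 1.540000) / (-4.388259 − (-7.307736)) = 1.873096 − (-1.461714)/(2.919477) = 2.373773
h(2.373773) = 2.415732
s_4 = 2.373773 − 2.415732·(2.373773 − 1.873096) / (2.415732 − (-4.388259)) = 2.373773 − (1.209501)/(6.803992) = 2.196010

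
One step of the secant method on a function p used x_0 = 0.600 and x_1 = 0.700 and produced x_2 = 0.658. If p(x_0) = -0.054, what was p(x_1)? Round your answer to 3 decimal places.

0.039

The secant line through (0.600, -0.054) and (0.700, p(x_1)) crosses zero at x_2 = 0.658.
So (0.600, -0.054), (0.700, p(x_1)), (0.658, 0) are collinear:
p(x_1) = -0.054 · (0.700 − 0.658) / (0.600 − 0.658) = -0.054 · (0.04200)/(-0.05800) = 0.03910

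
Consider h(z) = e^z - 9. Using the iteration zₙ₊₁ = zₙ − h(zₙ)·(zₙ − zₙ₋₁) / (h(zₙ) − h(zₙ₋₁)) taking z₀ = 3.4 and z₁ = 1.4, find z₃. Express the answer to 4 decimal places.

h(3.4) = 20.964100, h(1.4) = -4.944800
z₂ = 1.400000 − (-4.944800)·(1.400000 − 3.400000) / (-4.944800 − 20.964100) = 1.400000 − (9.889600)/(-25.908900) = 1.781707
h(1.781707) = -3.060015
z₃ = 1.781707 − (-3.060015)·(1.781707 − 1.400000) / (-3.060015 − (-4.944800)) = 1.781707 − (-1.168028)/(1.884785) = 2.401421

2.4014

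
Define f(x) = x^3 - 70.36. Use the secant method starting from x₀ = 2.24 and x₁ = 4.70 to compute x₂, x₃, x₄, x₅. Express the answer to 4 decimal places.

3.8109, 4.0863, 4.1318, 4.1283

f(2.24) = -59.120576, f(4.70) = 33.463000
x₂ = 4.700000 − 33.463000·(4.700000 − 2.240000) / (33.463000 − (-59.120576)) = 4.700000 − (82.318980)/(92.583576) = 3.810868
f(3.810868) = -15.015832
x₃ = 3.810868 − (-15.015832)·(3.810868 − 4.700000) / (-15.015832 − 33.463000) = 3.810868 − (13.351050)/(-48.478832) = 4.086268
f(4.086268) = -2.129187
x₄ = 4.086268 − (-2.129187)·(4.086268 − 3.810868) / (-2.129187 − (-15.015832)) = 4.086268 − (-0.586377)/(12.886644) = 4.131771
f(4.131771) = 0.175645
x₅ = 4.131771 − 0.175645·(4.131771 − 4.086268) / (0.175645 − (-2.129187)) = 4.131771 − (0.007992)/(2.304832) = 4.128303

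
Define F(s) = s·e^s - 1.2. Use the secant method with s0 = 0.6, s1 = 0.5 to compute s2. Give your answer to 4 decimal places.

0.6397

F(0.6) = -0.106729, F(0.5) = -0.375639
s2 = 0.500000 − (-0.375639)·(0.500000 − 0.600000) / (-0.375639 − (-0.106729)) = 0.500000 − (0.037564)/(-0.268911) = 0.639689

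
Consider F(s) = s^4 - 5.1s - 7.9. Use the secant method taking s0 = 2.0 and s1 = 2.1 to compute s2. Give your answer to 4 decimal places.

F(2.0) = -2.100000, F(2.1) = 0.838100
s2 = 2.100000 − 0.838100·(2.100000 − 2.000000) / (0.838100 − (-2.100000)) = 2.100000 − (0.083810)/(2.938100) = 2.071475

2.0715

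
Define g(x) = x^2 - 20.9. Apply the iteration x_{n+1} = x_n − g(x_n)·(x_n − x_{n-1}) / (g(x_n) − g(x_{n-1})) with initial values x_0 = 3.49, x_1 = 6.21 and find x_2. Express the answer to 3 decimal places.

g(3.49) = -8.71990, g(6.21) = 17.66410
x_2 = 6.21000 − 17.66410·(6.21000 − 3.49000) / (17.66410 − (-8.71990)) = 6.21000 − (48.04635)/(26.38400) = 4.38896

4.389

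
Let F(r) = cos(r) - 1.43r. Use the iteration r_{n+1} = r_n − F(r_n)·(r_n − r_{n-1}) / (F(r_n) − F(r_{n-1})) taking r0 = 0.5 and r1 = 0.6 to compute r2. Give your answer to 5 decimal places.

F(0.5) = 0.1625826, F(0.6) = -0.0326644
r2 = 0.6000000 − (-0.0326644)·(0.6000000 − 0.5000000) / (-0.0326644 − 0.1625826) = 0.6000000 − (-0.0032664)/(-0.1952469) = 0.5832702

0.58327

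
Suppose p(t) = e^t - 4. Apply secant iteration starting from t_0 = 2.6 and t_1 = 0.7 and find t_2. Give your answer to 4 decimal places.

p(2.6) = 9.463738, p(0.7) = -1.986247
t_2 = 0.700000 − (-1.986247)·(0.700000 − 2.600000) / (-1.986247 − 9.463738) = 0.700000 − (3.773870)/(-11.449985) = 1.029596

1.0296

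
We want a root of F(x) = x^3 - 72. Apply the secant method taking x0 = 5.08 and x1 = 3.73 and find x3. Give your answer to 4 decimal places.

F(5.08) = 59.096512, F(3.73) = -20.104883
x2 = 3.730000 − (-20.104883)·(3.730000 − 5.080000) / (-20.104883 − 59.096512) = 3.730000 − (27.141592)/(-79.201395) = 4.072691
F(4.072691) = -4.447048
x3 = 4.072691 − (-4.447048)·(4.072691 − 3.730000) / (-4.447048 − (-20.104883)) = 4.072691 − (-1.523963)/(15.657835) = 4.170020

4.1700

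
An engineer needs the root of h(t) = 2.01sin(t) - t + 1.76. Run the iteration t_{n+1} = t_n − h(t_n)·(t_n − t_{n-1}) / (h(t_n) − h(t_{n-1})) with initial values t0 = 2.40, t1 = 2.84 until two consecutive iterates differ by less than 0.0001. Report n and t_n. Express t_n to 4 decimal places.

n = 5, t_n = 2.6711

h(2.40) = 0.717681, h(2.84) = -0.482947
t2 = 2.840000 − (-0.482947)·(0.440000)/(-1.200628) = 2.663012;  |Δ| = 0.176988
h(2.663012) = 0.022632
t3 = 2.663012 − 0.022632·(-0.176988)/(0.505579) = 2.670935;  |Δ| = 0.007923
h(2.670935) = 0.000545
t4 = 2.670935 − 0.000545·(0.007923)/(-0.022088) = 2.671130;  |Δ| = 0.000195
h(2.671130) = -0.000001
t5 = 2.671130 − (-0.000001)·(0.000195)/(-0.000545) = 2.671130;  |Δ| = 0.000000
|t5 − t4| = 0.000000 < 0.0001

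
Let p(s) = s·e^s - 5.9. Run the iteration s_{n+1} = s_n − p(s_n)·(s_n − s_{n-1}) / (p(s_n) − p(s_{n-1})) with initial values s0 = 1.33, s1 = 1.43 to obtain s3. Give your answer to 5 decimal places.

1.42252

p(1.33) = -0.8712123, p(1.43) = 0.0755398
s2 = 1.4300000 − 0.0755398·(1.4300000 − 1.3300000) / (0.0755398 − (-0.8712123)) = 1.4300000 − (0.0075540)/(0.9467521) = 1.4220212
p(1.4220212) = -0.0050245
s3 = 1.4220212 − (-0.0050245)·(1.4220212 − 1.4300000) / (-0.0050245 − 0.0755398) = 1.4220212 − (0.0000401)/(-0.0805644) = 1.4225188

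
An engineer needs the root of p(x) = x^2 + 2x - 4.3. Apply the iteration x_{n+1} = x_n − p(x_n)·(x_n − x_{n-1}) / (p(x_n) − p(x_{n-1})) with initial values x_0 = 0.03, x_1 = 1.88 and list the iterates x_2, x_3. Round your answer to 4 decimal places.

1.1142, 1.2804

p(0.03) = -4.239100, p(1.88) = 2.994400
x_2 = 1.880000 − 2.994400·(1.880000 − 0.030000) / (2.994400 − (-4.239100)) = 1.880000 − (5.539640)/(7.233500) = 1.114169
p(1.114169) = -0.830290
x_3 = 1.114169 − (-0.830290)·(1.114169 − 1.880000) / (-0.830290 − 2.994400) = 1.114169 − (0.635862)/(-3.824690) = 1.280421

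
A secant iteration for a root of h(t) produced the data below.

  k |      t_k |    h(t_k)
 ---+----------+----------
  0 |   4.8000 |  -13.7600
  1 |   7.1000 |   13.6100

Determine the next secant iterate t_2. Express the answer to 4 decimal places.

t_2 = 7.1000 − 13.6100·(7.1000 − 4.8000) / (13.6100 − (-13.7600))
   = 7.1000 − (31.303000)/(27.370000) = 5.956303

5.9563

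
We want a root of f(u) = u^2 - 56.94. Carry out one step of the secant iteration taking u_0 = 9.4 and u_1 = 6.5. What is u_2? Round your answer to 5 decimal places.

7.42390

f(9.4) = 31.4200000, f(6.5) = -14.6900000
u_2 = 6.5000000 − (-14.6900000)·(6.5000000 − 9.4000000) / (-14.6900000 − 31.4200000) = 6.5000000 − (42.6010000)/(-46.1100000) = 7.4238994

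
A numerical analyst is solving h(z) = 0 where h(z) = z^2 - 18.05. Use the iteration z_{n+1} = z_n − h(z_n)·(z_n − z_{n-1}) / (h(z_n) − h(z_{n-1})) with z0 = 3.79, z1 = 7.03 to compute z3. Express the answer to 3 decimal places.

4.219

h(3.79) = -3.68590, h(7.03) = 31.37090
z2 = 7.03000 − 31.37090·(7.03000 − 3.79000) / (31.37090 − (-3.68590)) = 7.03000 − (101.64172)/(35.05680) = 4.13066
h(4.13066) = -0.98768
z3 = 4.13066 − (-0.98768)·(4.13066 − 7.03000) / (-0.98768 − 31.37090) = 4.13066 − (2.86362)/(-32.35858) = 4.21915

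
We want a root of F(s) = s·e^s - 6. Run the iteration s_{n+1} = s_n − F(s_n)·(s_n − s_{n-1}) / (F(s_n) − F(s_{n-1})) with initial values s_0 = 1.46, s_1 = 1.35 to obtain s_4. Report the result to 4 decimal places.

1.4324

F(1.46) = 0.286701, F(1.35) = -0.792476
s_2 = 1.350000 − (-0.792476)·(1.350000 − 1.460000) / (-0.792476 − 0.286701) = 1.350000 − (0.087172)/(-1.079176) = 1.430777
F(1.430777) = -0.016569
s_3 = 1.430777 − (-0.016569)·(1.430777 − 1.350000) / (-0.016569 − (-0.792476)) = 1.430777 − (-0.001338)/(0.775906) = 1.432502
F(1.432502) = 0.000987
s_4 = 1.432502 − 0.000987·(1.432502 − 1.430777) / (0.000987 − (-0.016569)) = 1.432502 − (0.000002)/(0.017556) = 1.432405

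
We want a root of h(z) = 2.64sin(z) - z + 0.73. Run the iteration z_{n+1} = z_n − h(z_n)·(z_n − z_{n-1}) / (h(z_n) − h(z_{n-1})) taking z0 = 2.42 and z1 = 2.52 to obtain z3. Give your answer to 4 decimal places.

2.4380

h(2.42) = 0.053934, h(2.52) = -0.252647
z2 = 2.520000 − (-0.252647)·(2.520000 − 2.420000) / (-0.252647 − 0.053934) = 2.520000 − (-0.025265)/(-0.306581) = 2.437592
h(2.437592) = 0.001207
z3 = 2.437592 − 0.001207·(2.437592 − 2.520000) / (0.001207 − (-0.252647)) = 2.437592 − (-0.000099)/(0.253854) = 2.437984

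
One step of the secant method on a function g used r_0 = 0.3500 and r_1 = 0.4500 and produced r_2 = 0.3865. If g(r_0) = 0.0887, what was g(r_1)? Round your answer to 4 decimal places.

-0.1543

The secant line through (0.3500, 0.0887) and (0.4500, g(r_1)) crosses zero at r_2 = 0.3865.
So (0.3500, 0.0887), (0.4500, g(r_1)), (0.3865, 0) are collinear:
g(r_1) = 0.0887 · (0.4500 − 0.3865) / (0.3500 − 0.3865) = 0.0887 · (0.063500)/(-0.036500) = -0.154314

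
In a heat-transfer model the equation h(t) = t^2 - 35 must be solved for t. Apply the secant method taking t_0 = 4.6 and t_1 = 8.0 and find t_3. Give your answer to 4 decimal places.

h(4.6) = -13.840000, h(8.0) = 29.000000
t_2 = 8.000000 − 29.000000·(8.000000 − 4.600000) / (29.000000 − (-13.840000)) = 8.000000 − (98.600000)/(42.840000) = 5.698413
h(5.698413) = -2.528093
t_3 = 5.698413 − (-2.528093)·(5.698413 − 8.000000) / (-2.528093 − 29.000000) = 5.698413 − (5.818626)/(-31.528093) = 5.882966

5.8830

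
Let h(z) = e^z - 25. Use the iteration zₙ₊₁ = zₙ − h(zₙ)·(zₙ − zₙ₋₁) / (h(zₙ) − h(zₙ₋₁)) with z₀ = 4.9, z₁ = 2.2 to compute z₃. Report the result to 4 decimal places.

3.6828

h(4.9) = 109.289780, h(2.2) = -15.974987
z₂ = 2.200000 − (-15.974987)·(2.200000 − 4.900000) / (-15.974987 − 109.289780) = 2.200000 − (43.132464)/(-125.264766) = 2.544330
h(2.544330) = -12.265302
z₃ = 2.544330 − (-12.265302)·(2.544330 − 2.200000) / (-12.265302 − (-15.974987)) = 2.544330 − (-4.223316)/(3.709684) = 3.682787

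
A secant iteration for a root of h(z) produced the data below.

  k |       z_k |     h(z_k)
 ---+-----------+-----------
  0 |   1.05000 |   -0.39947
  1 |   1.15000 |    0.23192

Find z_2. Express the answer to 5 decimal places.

1.11327

z_2 = 1.15000 − 0.23192·(1.15000 − 1.05000) / (0.23192 − (-0.39947))
   = 1.15000 − (0.0231920)/(0.6313900) = 1.1132683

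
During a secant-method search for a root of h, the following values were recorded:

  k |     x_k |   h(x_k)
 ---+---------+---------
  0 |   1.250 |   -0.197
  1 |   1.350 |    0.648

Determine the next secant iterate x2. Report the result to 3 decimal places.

x2 = 1.350 − 0.648·(1.350 − 1.250) / (0.648 − (-0.197))
   = 1.350 − (0.06480)/(0.84500) = 1.27331

1.273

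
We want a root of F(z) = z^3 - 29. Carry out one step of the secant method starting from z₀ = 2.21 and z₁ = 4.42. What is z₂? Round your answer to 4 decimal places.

F(2.21) = -18.206139, F(4.42) = 57.350888
z₂ = 4.420000 − 57.350888·(4.420000 − 2.210000) / (57.350888 − (-18.206139)) = 4.420000 − (126.745462)/(75.557027) = 2.742519

2.7425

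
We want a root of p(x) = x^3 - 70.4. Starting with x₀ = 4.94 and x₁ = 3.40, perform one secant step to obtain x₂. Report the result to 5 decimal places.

3.98939

p(4.94) = 50.1537840, p(3.40) = -31.0960000
x₂ = 3.4000000 − (-31.0960000)·(3.4000000 − 4.9400000) / (-31.0960000 − 50.1537840) = 3.4000000 − (47.8878400)/(-81.2497840) = 3.9893904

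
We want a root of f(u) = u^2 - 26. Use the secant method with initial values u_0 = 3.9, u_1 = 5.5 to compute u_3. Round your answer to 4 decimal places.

5.0971

f(3.9) = -10.790000, f(5.5) = 4.250000
u_2 = 5.500000 − 4.250000·(5.500000 − 3.900000) / (4.250000 − (-10.790000)) = 5.500000 − (6.800000)/(15.040000) = 5.047872
f(5.047872) = -0.518985
u_3 = 5.047872 − (-0.518985)·(5.047872 − 5.500000) / (-0.518985 − 4.250000) = 5.047872 − (0.234647)/(-4.768985) = 5.097075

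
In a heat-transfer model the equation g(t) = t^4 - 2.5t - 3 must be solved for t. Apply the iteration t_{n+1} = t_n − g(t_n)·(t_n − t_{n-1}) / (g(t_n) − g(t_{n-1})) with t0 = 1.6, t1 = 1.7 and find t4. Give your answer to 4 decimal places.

g(1.6) = -0.446400, g(1.7) = 1.102100
t2 = 1.700000 − 1.102100·(1.700000 − 1.600000) / (1.102100 − (-0.446400)) = 1.700000 − (0.110210)/(1.548500) = 1.628828
g(1.628828) = -0.033235
t3 = 1.628828 − (-0.033235)·(1.628828 − 1.700000) / (-0.033235 − 1.102100) = 1.628828 − (0.002365)/(-1.135335) = 1.630911
g(1.630911) = -0.002361
t4 = 1.630911 − (-0.002361)·(1.630911 − 1.628828) / (-0.002361 − (-0.033235)) = 1.630911 − (-0.000005)/(0.030874) = 1.631071

1.6311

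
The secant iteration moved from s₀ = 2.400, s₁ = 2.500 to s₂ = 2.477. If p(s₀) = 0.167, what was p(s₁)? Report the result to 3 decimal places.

The secant line through (2.400, 0.167) and (2.500, p(s₁)) crosses zero at s₂ = 2.477.
So (2.400, 0.167), (2.500, p(s₁)), (2.477, 0) are collinear:
p(s₁) = 0.167 · (2.500 − 2.477) / (2.400 − 2.477) = 0.167 · (0.02300)/(-0.07700) = -0.04988

-0.050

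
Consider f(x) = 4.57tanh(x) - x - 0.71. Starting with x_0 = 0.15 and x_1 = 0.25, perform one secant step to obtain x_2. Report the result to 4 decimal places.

f(0.15) = -0.179595, f(0.25) = 0.159278
x_2 = 0.250000 − 0.159278·(0.250000 − 0.150000) / (0.159278 − (-0.179595)) = 0.250000 − (0.015928)/(0.338874) = 0.202998

0.2030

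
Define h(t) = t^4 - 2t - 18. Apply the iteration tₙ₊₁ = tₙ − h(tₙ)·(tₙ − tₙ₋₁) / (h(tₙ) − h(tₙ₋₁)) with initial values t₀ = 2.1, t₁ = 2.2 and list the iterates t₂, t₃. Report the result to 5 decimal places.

2.17285, 2.17424

h(2.1) = -2.7519000, h(2.2) = 1.0256000
t₂ = 2.2000000 − 1.0256000·(2.2000000 − 2.1000000) / (1.0256000 − (-2.7519000)) = 2.2000000 − (0.1025600)/(3.7775000) = 2.1728498
h(2.1728498) = -0.0552514
t₃ = 2.1728498 − (-0.0552514)·(2.1728498 − 2.2000000) / (-0.0552514 − 1.0256000) = 2.1728498 − (0.0015001)/(-1.0808514) = 2.1742376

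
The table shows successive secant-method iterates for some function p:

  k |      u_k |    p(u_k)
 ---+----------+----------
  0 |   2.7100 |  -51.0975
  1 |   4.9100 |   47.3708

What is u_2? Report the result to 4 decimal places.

3.8516

u_2 = 4.9100 − 47.3708·(4.9100 − 2.7100) / (47.3708 − (-51.0975))
   = 4.9100 − (104.215760)/(98.468300) = 3.851631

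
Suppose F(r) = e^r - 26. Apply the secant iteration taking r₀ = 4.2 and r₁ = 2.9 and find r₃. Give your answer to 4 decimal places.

3.2870

F(4.2) = 40.686331, F(2.9) = -7.825855
r₂ = 2.900000 − (-7.825855)·(2.900000 − 4.200000) / (-7.825855 − 40.686331) = 2.900000 − (10.173611)/(-48.512186) = 3.109712
F(3.109712) = -3.585401
r₃ = 3.109712 − (-3.585401)·(3.109712 − 2.900000) / (-3.585401 − (-7.825855)) = 3.109712 − (-0.751903)/(4.240454) = 3.287029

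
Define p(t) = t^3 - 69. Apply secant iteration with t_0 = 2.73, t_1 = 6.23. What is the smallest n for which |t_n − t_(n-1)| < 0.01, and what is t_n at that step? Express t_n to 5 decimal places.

n = 6, t_n = 4.10154

p(2.73) = -48.6535830, p(6.23) = 172.8043670
t_2 = 6.2300000 − 172.8043670·(3.5000000)/(221.4579500) = 3.4989385;  |Δ| = 2.7310615
p(3.4989385) = -26.1639989
t_3 = 3.4989385 − (-26.1639989)·(-2.7310615)/(-198.9683659) = 3.8580684;  |Δ| = 0.3591299
p(3.8580684) = -11.5738415
t_4 = 3.8580684 − (-11.5738415)·(0.3591299)/(14.5901574) = 4.1429531;  |Δ| = 0.2848847
p(4.1429531) = 2.1098966
t_5 = 4.1429531 − 2.1098966·(0.2848847)/(13.6837380) = 4.0990267;  |Δ| = 0.0439264
p(4.0990267) = -0.1280721
t_6 = 4.0990267 − (-0.1280721)·(-0.0439264)/(-2.2379687) = 4.1015405;  |Δ| = 0.0025138
|t_6 − t_5| = 0.0025138 < 0.01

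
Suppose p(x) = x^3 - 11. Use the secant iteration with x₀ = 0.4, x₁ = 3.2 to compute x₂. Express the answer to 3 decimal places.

p(0.4) = -10.93600, p(3.2) = 21.76800
x₂ = 3.20000 − 21.76800·(3.20000 − 0.40000) / (21.76800 − (-10.93600)) = 3.20000 − (60.95040)/(32.70400) = 1.33630

1.336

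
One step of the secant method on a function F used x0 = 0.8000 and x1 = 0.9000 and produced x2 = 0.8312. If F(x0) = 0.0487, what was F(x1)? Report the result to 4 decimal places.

The secant line through (0.8000, 0.0487) and (0.9000, F(x1)) crosses zero at x2 = 0.8312.
So (0.8000, 0.0487), (0.9000, F(x1)), (0.8312, 0) are collinear:
F(x1) = 0.0487 · (0.9000 − 0.8312) / (0.8000 − 0.8312) = 0.0487 · (0.068800)/(-0.031200) = -0.107390

-0.1074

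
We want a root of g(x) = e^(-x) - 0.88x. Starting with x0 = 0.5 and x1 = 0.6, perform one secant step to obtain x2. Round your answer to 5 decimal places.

0.61428

g(0.5) = 0.1665307, g(0.6) = 0.0208116
x2 = 0.6000000 − 0.0208116·(0.6000000 − 0.5000000) / (0.0208116 − 0.1665307) = 0.6000000 − (0.0020812)/(-0.1457190) = 0.6142820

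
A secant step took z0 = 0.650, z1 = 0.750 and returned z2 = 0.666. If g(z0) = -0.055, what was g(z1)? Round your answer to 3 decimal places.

The secant line through (0.650, -0.055) and (0.750, g(z1)) crosses zero at z2 = 0.666.
So (0.650, -0.055), (0.750, g(z1)), (0.666, 0) are collinear:
g(z1) = -0.055 · (0.750 − 0.666) / (0.650 − 0.666) = -0.055 · (0.08400)/(-0.01600) = 0.28875

0.289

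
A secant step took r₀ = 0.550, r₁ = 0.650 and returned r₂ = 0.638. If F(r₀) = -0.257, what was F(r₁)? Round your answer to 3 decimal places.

The secant line through (0.550, -0.257) and (0.650, F(r₁)) crosses zero at r₂ = 0.638.
So (0.550, -0.257), (0.650, F(r₁)), (0.638, 0) are collinear:
F(r₁) = -0.257 · (0.650 − 0.638) / (0.550 − 0.638) = -0.257 · (0.01200)/(-0.08800) = 0.03505

0.035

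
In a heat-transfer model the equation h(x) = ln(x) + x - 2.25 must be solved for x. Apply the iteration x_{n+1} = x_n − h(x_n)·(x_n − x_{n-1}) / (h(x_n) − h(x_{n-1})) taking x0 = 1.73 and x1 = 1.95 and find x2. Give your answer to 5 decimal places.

h(1.73) = 0.0281214, h(1.95) = 0.3678294
x2 = 1.9500000 − 0.3678294·(1.9500000 − 1.7300000) / (0.3678294 − 0.0281214) = 1.9500000 − (0.0809225)/(0.3397080) = 1.7117882

1.71179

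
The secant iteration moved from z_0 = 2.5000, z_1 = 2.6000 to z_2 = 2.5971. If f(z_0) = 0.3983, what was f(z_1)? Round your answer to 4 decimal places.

-0.0119

The secant line through (2.5000, 0.3983) and (2.6000, f(z_1)) crosses zero at z_2 = 2.5971.
So (2.5000, 0.3983), (2.6000, f(z_1)), (2.5971, 0) are collinear:
f(z_1) = 0.3983 · (2.6000 − 2.5971) / (2.5000 − 2.5971) = 0.3983 · (0.002900)/(-0.097100) = -0.011896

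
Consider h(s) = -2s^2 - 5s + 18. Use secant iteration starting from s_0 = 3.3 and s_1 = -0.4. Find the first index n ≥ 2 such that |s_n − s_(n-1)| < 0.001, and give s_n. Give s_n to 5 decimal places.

n = 7, s_n = 2.00000

h(3.3) = -20.2800000, h(-0.4) = 19.6800000
s_2 = -0.4000000 − 19.6800000·(-3.7000000)/(39.9600000) = 1.4222222;  |Δ| = 1.8222222
h(1.4222222) = 6.8434568
s_3 = 1.4222222 − 6.8434568·(1.8222222)/(-12.8365432) = 2.3936909;  |Δ| = 0.9714686
h(2.3936909) = -5.4279660
s_4 = 2.3936909 − (-5.4279660)·(0.9714686)/(-12.2714228) = 1.9639853;  |Δ| = 0.4297056
h(1.9639853) = 0.4655972
s_5 = 1.9639853 − 0.4655972·(-0.4297056)/(5.8935633) = 1.9979324;  |Δ| = 0.0339472
h(1.9979324) = 0.0268697
s_6 = 1.9979324 − 0.0268697·(0.0339472)/(-0.4387275) = 2.0000115;  |Δ| = 0.0020791
h(2.0000115) = -0.0001498
s_7 = 2.0000115 − (-0.0001498)·(0.0020791)/(-0.0270195) = 2.0000000;  |Δ| = 0.0000115
|s_7 − s_6| = 0.0000115 < 0.001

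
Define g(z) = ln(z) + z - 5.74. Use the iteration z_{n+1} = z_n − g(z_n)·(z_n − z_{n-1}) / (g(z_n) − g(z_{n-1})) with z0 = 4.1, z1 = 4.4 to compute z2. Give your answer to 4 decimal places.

4.2854

g(4.1) = -0.229013, g(4.4) = 0.141605
z2 = 4.400000 − 0.141605·(4.400000 − 4.100000) / (0.141605 − (-0.229013)) = 4.400000 − (0.042481)/(0.370618) = 4.285377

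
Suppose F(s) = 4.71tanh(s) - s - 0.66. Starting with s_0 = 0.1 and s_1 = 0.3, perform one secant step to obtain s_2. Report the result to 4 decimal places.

0.1827

F(0.1) = -0.290564, F(0.3) = 0.412082
s_2 = 0.300000 − 0.412082·(0.300000 − 0.100000) / (0.412082 − (-0.290564)) = 0.300000 − (0.082416)/(0.702646) = 0.182706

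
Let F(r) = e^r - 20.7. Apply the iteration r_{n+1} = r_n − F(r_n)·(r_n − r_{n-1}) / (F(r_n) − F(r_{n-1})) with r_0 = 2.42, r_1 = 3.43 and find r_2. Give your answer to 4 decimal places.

F(2.42) = -9.454141, F(3.43) = 10.176643
r_2 = 3.430000 − 10.176643·(3.430000 − 2.420000) / (10.176643 − (-9.454141)) = 3.430000 − (10.278409)/(19.630783) = 2.906414

2.9064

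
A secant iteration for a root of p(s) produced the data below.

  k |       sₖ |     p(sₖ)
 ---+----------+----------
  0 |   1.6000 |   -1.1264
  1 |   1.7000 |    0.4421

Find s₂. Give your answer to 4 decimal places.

1.6718

s₂ = 1.7000 − 0.4421·(1.7000 − 1.6000) / (0.4421 − (-1.1264))
   = 1.7000 − (0.044210)/(1.568500) = 1.671814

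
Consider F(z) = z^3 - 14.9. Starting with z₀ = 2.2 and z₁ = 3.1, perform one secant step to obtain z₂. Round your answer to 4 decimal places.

2.3999

F(2.2) = -4.252000, F(3.1) = 14.891000
z₂ = 3.100000 − 14.891000·(3.100000 − 2.200000) / (14.891000 − (-4.252000)) = 3.100000 − (13.401900)/(19.143000) = 2.399906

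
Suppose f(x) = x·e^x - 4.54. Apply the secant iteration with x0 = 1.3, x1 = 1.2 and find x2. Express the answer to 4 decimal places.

1.2707

f(1.3) = 0.230086, f(1.2) = -0.555860
x2 = 1.200000 − (-0.555860)·(1.200000 − 1.300000) / (-0.555860 − 0.230086) = 1.200000 − (0.055586)/(-0.785945) = 1.270725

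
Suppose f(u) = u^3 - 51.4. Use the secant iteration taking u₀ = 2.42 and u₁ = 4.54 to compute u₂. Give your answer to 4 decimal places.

3.4139

f(2.42) = -37.227512, f(4.54) = 42.176664
u₂ = 4.540000 − 42.176664·(4.540000 − 2.420000) / (42.176664 − (-37.227512)) = 4.540000 − (89.414528)/(79.404176) = 3.413932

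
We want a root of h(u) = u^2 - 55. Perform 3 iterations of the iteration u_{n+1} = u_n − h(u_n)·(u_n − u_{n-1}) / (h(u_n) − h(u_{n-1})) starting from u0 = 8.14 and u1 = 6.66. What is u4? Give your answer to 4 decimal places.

h(8.14) = 11.259600, h(6.66) = -10.644400
u2 = 6.660000 − (-10.644400)·(6.660000 − 8.140000) / (-10.644400 − 11.259600) = 6.660000 − (15.753712)/(-21.904000) = 7.379216
h(7.379216) = -0.547168
u3 = 7.379216 − (-0.547168)·(7.379216 − 6.660000) / (-0.547168 − (-10.644400)) = 7.379216 − (-0.393532)/(10.097232) = 7.418190
h(7.418190) = 0.029550
u4 = 7.418190 − 0.029550·(7.418190 − 7.379216) / (0.029550 − (-0.547168)) = 7.418190 − (0.001152)/(0.576718) = 7.416194

7.4162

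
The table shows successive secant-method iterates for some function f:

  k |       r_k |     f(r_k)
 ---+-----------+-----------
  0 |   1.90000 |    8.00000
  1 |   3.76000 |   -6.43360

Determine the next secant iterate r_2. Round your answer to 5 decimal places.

2.93093

r_2 = 3.76000 − (-6.43360)·(3.76000 − 1.90000) / (-6.43360 − 8.00000)
   = 3.76000 − (-11.9664960)/(-14.4336000) = 2.9309278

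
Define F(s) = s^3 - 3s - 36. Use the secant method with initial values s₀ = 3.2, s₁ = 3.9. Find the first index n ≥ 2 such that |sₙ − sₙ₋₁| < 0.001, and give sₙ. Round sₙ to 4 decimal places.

n = 5, sₙ = 3.6040

F(3.2) = -12.832000, F(3.9) = 11.619000
s₂ = 3.900000 − 11.619000·(0.700000)/(24.451000) = 3.567363;  |Δ| = 0.332637
F(3.567363) = -1.303536
s₃ = 3.567363 − (-1.303536)·(-0.332637)/(-12.922536) = 3.600917;  |Δ| = 0.033554
F(3.600917) = -0.111075
s₄ = 3.600917 − (-0.111075)·(0.033554)/(1.192461) = 3.604043;  |Δ| = 0.003125
F(3.604043) = 0.001235
s₅ = 3.604043 − 0.001235·(0.003125)/(0.112310) = 3.604009;  |Δ| = 0.000034
|s₅ − s₄| = 0.000034 < 0.001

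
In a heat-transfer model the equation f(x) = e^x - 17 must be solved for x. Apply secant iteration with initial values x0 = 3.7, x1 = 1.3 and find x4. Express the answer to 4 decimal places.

2.5988

f(3.7) = 23.447304, f(1.3) = -13.330703
x2 = 1.300000 − (-13.330703)·(1.300000 − 3.700000) / (-13.330703 − 23.447304) = 1.300000 − (31.993688)/(-36.778008) = 2.169914
f(2.169914) = -8.242473
x3 = 2.169914 − (-8.242473)·(2.169914 − 1.300000) / (-8.242473 − (-13.330703)) = 2.169914 − (-7.170239)/(5.088230) = 3.579095
f(3.579095) = 18.841084
x4 = 3.579095 − 18.841084·(3.579095 − 2.169914) / (18.841084 − (-8.242473)) = 3.579095 − (26.550503)/(27.083557) = 2.598777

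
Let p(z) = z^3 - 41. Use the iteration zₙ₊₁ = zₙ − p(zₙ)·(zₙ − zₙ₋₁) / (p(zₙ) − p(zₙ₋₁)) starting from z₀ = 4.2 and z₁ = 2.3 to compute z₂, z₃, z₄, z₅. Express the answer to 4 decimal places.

p(4.2) = 33.088000, p(2.3) = -28.833000
z₂ = 2.300000 − (-28.833000)·(2.300000 − 4.200000) / (-28.833000 − 33.088000) = 2.300000 − (54.782700)/(-61.921000) = 3.184719
p(3.184719) = -8.699187
z₃ = 3.184719 − (-8.699187)·(3.184719 − 2.300000) / (-8.699187 − (-28.833000)) = 3.184719 − (-7.696338)/(20.133813) = 3.566979
p(3.566979) = 4.383868
z₄ = 3.566979 − 4.383868·(3.566979 − 3.184719) / (4.383868 − (-8.699187)) = 3.566979 − (1.675774)/(13.083054) = 3.438891
p(3.438891) = -0.331767
z₅ = 3.438891 − (-0.331767)·(3.438891 − 3.566979) / (-0.331767 − 4.383868) = 3.438891 − (0.042495)/(-4.715635) = 3.447903

3.1847, 3.5670, 3.4389, 3.4479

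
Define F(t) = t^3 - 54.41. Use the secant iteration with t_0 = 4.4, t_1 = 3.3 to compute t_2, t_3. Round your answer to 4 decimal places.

3.7126, 3.8003

F(4.4) = 30.774000, F(3.3) = -18.473000
t_2 = 3.300000 − (-18.473000)·(3.300000 − 4.400000) / (-18.473000 − 30.774000) = 3.300000 − (20.320300)/(-49.247000) = 3.712620
F(3.712620) = -3.236924
t_3 = 3.712620 − (-3.236924)·(3.712620 − 3.300000) / (-3.236924 − (-18.473000)) = 3.712620 − (-1.335620)/(15.236076) = 3.800282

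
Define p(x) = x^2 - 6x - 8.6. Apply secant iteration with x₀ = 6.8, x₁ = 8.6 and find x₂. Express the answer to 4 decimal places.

7.1362

p(6.8) = -3.160000, p(8.6) = 13.760000
x₂ = 8.600000 − 13.760000·(8.600000 − 6.800000) / (13.760000 − (-3.160000)) = 8.600000 − (24.768000)/(16.920000) = 7.136170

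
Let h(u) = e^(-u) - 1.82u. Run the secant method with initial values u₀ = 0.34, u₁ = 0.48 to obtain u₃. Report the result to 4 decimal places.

0.3769

h(0.34) = 0.092970, h(0.48) = -0.254817
u₂ = 0.480000 − (-0.254817)·(0.480000 − 0.340000) / (-0.254817 − 0.092970) = 0.480000 − (-0.035674)/(-0.347787) = 0.377425
h(0.377425) = -0.001288
u₃ = 0.377425 − (-0.001288)·(0.377425 − 0.480000) / (-0.001288 − (-0.254817)) = 0.377425 − (0.000132)/(0.253528) = 0.376904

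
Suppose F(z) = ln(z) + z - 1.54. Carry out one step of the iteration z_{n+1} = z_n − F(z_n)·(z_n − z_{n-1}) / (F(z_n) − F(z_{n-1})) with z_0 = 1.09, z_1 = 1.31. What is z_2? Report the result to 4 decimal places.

F(1.09) = -0.363822, F(1.31) = 0.040027
z_2 = 1.310000 − 0.040027·(1.310000 − 1.090000) / (0.040027 − (-0.363822)) = 1.310000 − (0.008806)/(0.403849) = 1.288195

1.2882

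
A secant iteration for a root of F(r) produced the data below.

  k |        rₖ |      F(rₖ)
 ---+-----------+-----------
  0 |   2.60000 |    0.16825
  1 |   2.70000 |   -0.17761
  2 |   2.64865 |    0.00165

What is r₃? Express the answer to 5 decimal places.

r₃ = 2.64865 − 0.00165·(2.64865 − 2.70000) / (0.00165 − (-0.17761))
   = 2.64865 − (-0.0000847)/(0.1792600) = 2.6491227

2.64912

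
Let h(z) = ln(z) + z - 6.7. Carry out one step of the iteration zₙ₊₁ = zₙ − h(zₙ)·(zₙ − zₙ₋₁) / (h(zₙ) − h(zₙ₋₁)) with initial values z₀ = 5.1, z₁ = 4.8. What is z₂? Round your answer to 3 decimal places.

5.076

h(5.1) = 0.02924, h(4.8) = -0.33138
z₂ = 4.80000 − (-0.33138)·(4.80000 − 5.10000) / (-0.33138 − 0.02924) = 4.80000 − (0.09942)/(-0.36062) = 5.07568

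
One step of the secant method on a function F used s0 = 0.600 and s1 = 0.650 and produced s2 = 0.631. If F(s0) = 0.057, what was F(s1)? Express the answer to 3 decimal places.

The secant line through (0.600, 0.057) and (0.650, F(s1)) crosses zero at s2 = 0.631.
So (0.600, 0.057), (0.650, F(s1)), (0.631, 0) are collinear:
F(s1) = 0.057 · (0.650 − 0.631) / (0.600 − 0.631) = 0.057 · (0.01900)/(-0.03100) = -0.03494

-0.035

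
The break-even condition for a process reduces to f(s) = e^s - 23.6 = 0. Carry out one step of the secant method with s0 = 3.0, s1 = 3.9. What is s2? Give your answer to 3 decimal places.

f(3.0) = -3.51446, f(3.9) = 25.80245
s2 = 3.90000 − 25.80245·(3.90000 − 3.00000) / (25.80245 − (-3.51446)) = 3.90000 − (23.22220)/(29.31691) = 3.10789

3.108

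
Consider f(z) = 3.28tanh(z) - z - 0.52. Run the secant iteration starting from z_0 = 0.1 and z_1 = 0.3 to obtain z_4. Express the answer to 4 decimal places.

f(0.1) = -0.293089, f(0.3) = 0.135505
z_2 = 0.300000 − 0.135505·(0.300000 − 0.100000) / (0.135505 − (-0.293089)) = 0.300000 − (0.027101)/(0.428594) = 0.236768
f(0.236768) = 0.005636
z_3 = 0.236768 − 0.005636·(0.236768 − 0.300000) / (0.005636 − 0.135505) = 0.236768 − (-0.000356)/(-0.129869) = 0.234023
f(0.234023) = -0.000140
z_4 = 0.234023 − (-0.000140)·(0.234023 − 0.236768) / (-0.000140 − 0.005636) = 0.234023 − (0.000000)/(-0.005776) = 0.234090

0.2341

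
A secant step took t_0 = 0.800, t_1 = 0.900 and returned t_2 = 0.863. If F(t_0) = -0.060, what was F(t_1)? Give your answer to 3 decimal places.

0.035

The secant line through (0.800, -0.060) and (0.900, F(t_1)) crosses zero at t_2 = 0.863.
So (0.800, -0.060), (0.900, F(t_1)), (0.863, 0) are collinear:
F(t_1) = -0.060 · (0.900 − 0.863) / (0.800 − 0.863) = -0.060 · (0.03700)/(-0.06300) = 0.03524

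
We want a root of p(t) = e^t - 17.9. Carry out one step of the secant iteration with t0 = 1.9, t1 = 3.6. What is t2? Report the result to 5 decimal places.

2.53733

p(1.9) = -11.2141056, p(3.6) = 18.6982344
t2 = 3.6000000 − 18.6982344·(3.6000000 − 1.9000000) / (18.6982344 − (-11.2141056)) = 3.6000000 − (31.7869986)/(29.9123400) = 2.5373283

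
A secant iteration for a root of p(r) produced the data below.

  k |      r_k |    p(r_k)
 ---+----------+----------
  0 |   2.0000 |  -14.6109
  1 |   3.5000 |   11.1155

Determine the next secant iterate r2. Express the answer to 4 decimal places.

r2 = 3.5000 − 11.1155·(3.5000 − 2.0000) / (11.1155 − (-14.6109))
   = 3.5000 − (16.673250)/(25.726400) = 2.851901

2.8519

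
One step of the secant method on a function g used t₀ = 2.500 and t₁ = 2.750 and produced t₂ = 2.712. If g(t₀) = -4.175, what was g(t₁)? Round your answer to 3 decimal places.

The secant line through (2.500, -4.175) and (2.750, g(t₁)) crosses zero at t₂ = 2.712.
So (2.500, -4.175), (2.750, g(t₁)), (2.712, 0) are collinear:
g(t₁) = -4.175 · (2.750 − 2.712) / (2.500 − 2.712) = -4.175 · (0.03800)/(-0.21200) = 0.74835

0.748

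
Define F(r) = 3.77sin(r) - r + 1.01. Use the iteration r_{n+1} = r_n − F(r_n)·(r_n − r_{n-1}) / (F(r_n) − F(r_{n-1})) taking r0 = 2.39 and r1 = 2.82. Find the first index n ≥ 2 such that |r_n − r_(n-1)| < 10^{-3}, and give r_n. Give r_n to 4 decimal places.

n = 4, r_n = 2.6821

F(2.39) = 1.194168, F(2.82) = -0.618386
r2 = 2.820000 − (-0.618386)·(0.430000)/(-1.812554) = 2.673298;  |Δ| = 0.146702
F(2.673298) = 0.038350
r3 = 2.673298 − 0.038350·(-0.146702)/(0.656737) = 2.681864;  |Δ| = 0.008567
F(2.681864) = 0.000902
r4 = 2.681864 − 0.000902·(0.008567)/(-0.037448) = 2.682071;  |Δ| = 0.000206
|r4 − r3| = 0.000206 < 10^{-3}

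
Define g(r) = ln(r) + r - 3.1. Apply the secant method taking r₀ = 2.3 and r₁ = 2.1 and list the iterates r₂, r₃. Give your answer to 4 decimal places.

g(2.3) = 0.032909, g(2.1) = -0.258063
r₂ = 2.100000 − (-0.258063)·(2.100000 − 2.300000) / (-0.258063 − 0.032909) = 2.100000 − (0.051613)/(-0.290972) = 2.277380
g(2.277380) = 0.000405
r₃ = 2.277380 − 0.000405·(2.277380 − 2.100000) / (0.000405 − (-0.258063)) = 2.277380 − (0.000072)/(0.258468) = 2.277102

2.2774, 2.2771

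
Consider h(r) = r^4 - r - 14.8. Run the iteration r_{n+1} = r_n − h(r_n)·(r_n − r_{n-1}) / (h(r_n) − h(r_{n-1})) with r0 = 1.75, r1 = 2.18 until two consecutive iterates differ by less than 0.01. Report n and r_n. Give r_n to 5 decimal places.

n = 4, r_n = 2.02541

h(1.75) = -7.1710938, h(2.18) = 5.6053058
r2 = 2.1800000 − 5.6053058·(0.4300000)/(12.7763995) = 1.9913489;  |Δ| = 0.1886511
h(1.9913489) = -1.0663923
r3 = 1.9913489 − (-1.0663923)·(-0.1886511)/(-6.6716980) = 2.0215026;  |Δ| = 0.0301536
h(2.0215026) = -0.1222437
r4 = 2.0215026 − (-0.1222437)·(0.0301536)/(0.9441485) = 2.0254067;  |Δ| = 0.0039041
|r4 − r3| = 0.0039041 < 0.01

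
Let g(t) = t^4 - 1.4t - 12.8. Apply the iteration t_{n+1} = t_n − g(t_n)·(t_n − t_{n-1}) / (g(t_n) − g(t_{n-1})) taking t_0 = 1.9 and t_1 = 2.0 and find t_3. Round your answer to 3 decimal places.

g(1.9) = -2.42790, g(2.0) = 0.40000
t_2 = 2.00000 − 0.40000·(2.00000 − 1.90000) / (0.40000 − (-2.42790)) = 2.00000 − (0.04000)/(2.82790) = 1.98586
g(1.98586) = -0.02805
t_3 = 1.98586 − (-0.02805)·(1.98586 − 2.00000) / (-0.02805 − 0.40000) = 1.98586 − (0.00040)/(-0.42805) = 1.98678

1.987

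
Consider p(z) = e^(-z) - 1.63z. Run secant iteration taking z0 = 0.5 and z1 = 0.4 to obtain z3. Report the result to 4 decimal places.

p(0.5) = -0.208469, p(0.4) = 0.018320
z2 = 0.400000 − 0.018320·(0.400000 − 0.500000) / (0.018320 − (-0.208469)) = 0.400000 − (-0.001832)/(0.226789) = 0.408078
p(0.408078) = -0.000240
z3 = 0.408078 − (-0.000240)·(0.408078 − 0.400000) / (-0.000240 − 0.018320) = 0.408078 − (-0.000002)/(-0.018560) = 0.407973

0.4080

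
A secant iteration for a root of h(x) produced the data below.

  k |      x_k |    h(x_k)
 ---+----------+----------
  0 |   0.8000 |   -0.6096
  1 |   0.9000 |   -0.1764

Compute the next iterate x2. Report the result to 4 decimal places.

x2 = 0.9000 − (-0.1764)·(0.9000 − 0.8000) / (-0.1764 − (-0.6096))
   = 0.9000 − (-0.017640)/(0.433200) = 0.940720

0.9407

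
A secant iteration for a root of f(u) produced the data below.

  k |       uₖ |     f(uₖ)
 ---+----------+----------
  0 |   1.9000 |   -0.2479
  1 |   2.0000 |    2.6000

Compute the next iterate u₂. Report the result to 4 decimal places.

u₂ = 2.0000 − 2.6000·(2.0000 − 1.9000) / (2.6000 − (-0.2479))
   = 2.0000 − (0.260000)/(2.847900) = 1.908705

1.9087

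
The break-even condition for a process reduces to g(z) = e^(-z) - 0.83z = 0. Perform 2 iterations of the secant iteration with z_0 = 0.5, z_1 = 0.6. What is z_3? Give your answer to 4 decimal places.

g(0.5) = 0.191531, g(0.6) = 0.050812
z_2 = 0.600000 − 0.050812·(0.600000 − 0.500000) / (0.050812 − 0.191531) = 0.600000 − (0.005081)/(-0.140719) = 0.636109
g(0.636109) = 0.001378
z_3 = 0.636109 − 0.001378·(0.636109 − 0.600000) / (0.001378 − 0.050812) = 0.636109 − (0.000050)/(-0.049433) = 0.637115

0.6371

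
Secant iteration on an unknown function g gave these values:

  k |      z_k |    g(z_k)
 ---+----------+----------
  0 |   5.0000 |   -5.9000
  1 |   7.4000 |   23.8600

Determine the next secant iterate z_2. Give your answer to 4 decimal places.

z_2 = 7.4000 − 23.8600·(7.4000 − 5.0000) / (23.8600 − (-5.9000))
   = 7.4000 − (57.264000)/(29.760000) = 5.475806

5.4758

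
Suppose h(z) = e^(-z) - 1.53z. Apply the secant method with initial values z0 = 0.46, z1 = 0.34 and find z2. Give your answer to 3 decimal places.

h(0.46) = -0.07252, h(0.34) = 0.19157
z2 = 0.34000 − 0.19157·(0.34000 − 0.46000) / (0.19157 − (-0.07252)) = 0.34000 − (-0.02299)/(0.26409) = 0.42705

0.427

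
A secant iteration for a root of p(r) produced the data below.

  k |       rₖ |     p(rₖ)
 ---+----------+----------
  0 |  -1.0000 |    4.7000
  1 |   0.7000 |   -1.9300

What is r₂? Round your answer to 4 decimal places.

r₂ = 0.7000 − (-1.9300)·(0.7000 − (-1.0000)) / (-1.9300 − 4.7000)
   = 0.7000 − (-3.281000)/(-6.630000) = 0.205128

0.2051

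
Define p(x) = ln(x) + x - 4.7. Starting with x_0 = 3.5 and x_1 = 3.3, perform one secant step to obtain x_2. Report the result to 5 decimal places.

p(3.5) = 0.0527630, p(3.3) = -0.2060775
x_2 = 3.3000000 − (-0.2060775)·(3.3000000 − 3.5000000) / (-0.2060775 − 0.0527630) = 3.3000000 − (0.0412155)/(-0.2588405) = 3.4592313

3.45923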